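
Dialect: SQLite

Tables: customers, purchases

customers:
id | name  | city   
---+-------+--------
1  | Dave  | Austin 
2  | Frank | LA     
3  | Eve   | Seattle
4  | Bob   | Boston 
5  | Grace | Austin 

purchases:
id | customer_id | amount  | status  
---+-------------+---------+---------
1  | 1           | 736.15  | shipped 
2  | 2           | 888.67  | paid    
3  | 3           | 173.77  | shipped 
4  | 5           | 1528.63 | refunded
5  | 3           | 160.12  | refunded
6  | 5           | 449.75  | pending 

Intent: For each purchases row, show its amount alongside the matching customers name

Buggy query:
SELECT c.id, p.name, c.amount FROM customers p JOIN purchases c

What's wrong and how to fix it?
Bug: JOIN with no ON clause produces a cartesian product; every purchases row pairs with every customers row

Fix: Add ON c.customer_id = p.id to the JOIN

Corrected query:
SELECT c.id, p.name, c.amount FROM customers p JOIN purchases c ON c.customer_id = p.id

Result:
id | name  | amount 
---+-------+--------
1  | Dave  | 736.15 
2  | Frank | 888.67 
3  | Eve   | 173.77 
4  | Grace | 1528.63
5  | Eve   | 160.12 
6  | Grace | 449.75 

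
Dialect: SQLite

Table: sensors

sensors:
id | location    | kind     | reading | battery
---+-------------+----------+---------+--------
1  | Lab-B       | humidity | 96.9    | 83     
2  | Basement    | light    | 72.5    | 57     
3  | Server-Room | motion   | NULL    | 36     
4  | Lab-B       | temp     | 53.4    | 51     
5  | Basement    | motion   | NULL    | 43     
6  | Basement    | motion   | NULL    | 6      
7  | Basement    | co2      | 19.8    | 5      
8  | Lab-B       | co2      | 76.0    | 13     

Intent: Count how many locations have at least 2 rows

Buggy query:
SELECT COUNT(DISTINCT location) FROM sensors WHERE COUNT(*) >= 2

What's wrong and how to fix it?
Bug: WHERE filters individual rows, not groups, so a group-level COUNT is invalid there

Fix: Group first with HAVING COUNT(*) >= 2, then COUNT the resulting groups

Corrected query:
SELECT COUNT(*) FROM (SELECT location FROM sensors GROUP BY location HAVING COUNT(*) >= 2)

Result:
COUNT(*)
--------
2       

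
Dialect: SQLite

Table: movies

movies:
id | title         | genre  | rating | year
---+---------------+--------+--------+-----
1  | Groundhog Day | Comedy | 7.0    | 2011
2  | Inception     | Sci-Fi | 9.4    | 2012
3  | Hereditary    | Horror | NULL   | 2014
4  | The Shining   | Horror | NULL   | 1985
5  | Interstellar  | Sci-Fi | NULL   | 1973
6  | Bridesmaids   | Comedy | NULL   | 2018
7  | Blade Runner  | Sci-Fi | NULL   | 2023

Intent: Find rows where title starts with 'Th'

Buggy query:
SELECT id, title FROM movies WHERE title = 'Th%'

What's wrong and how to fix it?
Bug: '=' compares the literal string including the % character; pattern matching needs LIKE

Fix: Use LIKE for wildcard pattern matching

Corrected query:
SELECT id, title FROM movies WHERE title LIKE 'Th%'

Result:
id | title      
---+------------
4  | The Shining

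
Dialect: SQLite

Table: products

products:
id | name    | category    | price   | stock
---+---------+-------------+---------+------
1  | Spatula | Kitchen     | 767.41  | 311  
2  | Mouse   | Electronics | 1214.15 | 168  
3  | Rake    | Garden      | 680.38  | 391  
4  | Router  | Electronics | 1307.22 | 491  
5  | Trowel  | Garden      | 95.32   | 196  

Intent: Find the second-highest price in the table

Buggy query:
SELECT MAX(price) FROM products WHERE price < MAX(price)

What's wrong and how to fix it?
Bug: MAX(price) on the right of the comparison is an aggregate-in-WHERE error

Fix: Compute the overall MAX in a subquery, then take MAX of rows below it

Corrected query:
SELECT MAX(price) FROM products WHERE price < (SELECT MAX(price) FROM products)

Result:
MAX(price)
----------
1214.15   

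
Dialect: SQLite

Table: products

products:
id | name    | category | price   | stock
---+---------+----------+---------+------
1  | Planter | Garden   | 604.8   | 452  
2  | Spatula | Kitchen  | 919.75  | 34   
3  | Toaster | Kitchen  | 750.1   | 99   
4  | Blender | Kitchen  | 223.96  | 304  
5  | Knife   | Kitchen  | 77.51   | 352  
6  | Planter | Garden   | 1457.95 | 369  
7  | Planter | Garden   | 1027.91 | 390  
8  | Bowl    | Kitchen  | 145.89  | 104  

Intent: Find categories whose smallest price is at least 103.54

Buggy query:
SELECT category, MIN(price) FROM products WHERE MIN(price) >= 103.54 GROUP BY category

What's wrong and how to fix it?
Bug: Aggregates like MIN are computed per group after WHERE runs

Fix: Replace WHERE with HAVING after the GROUP BY

Corrected query:
SELECT category, MIN(price) FROM products GROUP BY category HAVING MIN(price) >= 103.54

Result:
category | MIN(price)
---------+-----------
Garden   | 604.8     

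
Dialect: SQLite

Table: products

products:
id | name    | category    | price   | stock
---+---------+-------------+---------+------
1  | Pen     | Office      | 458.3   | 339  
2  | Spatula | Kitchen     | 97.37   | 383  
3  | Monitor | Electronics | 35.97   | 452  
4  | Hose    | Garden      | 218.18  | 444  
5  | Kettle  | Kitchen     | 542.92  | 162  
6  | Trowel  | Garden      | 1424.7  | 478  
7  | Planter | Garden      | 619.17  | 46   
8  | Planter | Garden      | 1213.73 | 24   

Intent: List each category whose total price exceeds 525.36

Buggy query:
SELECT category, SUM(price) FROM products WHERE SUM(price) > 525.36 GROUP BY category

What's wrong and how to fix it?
Bug: SUM(price) is an aggregate, but WHERE filters rows before aggregation

Fix: Move the aggregate condition to a HAVING clause

Corrected query:
SELECT category, SUM(price) FROM products GROUP BY category HAVING SUM(price) > 525.36

Result:
category | SUM(price)
---------+-----------
Garden   | 3475.78   
Kitchen  | 640.29    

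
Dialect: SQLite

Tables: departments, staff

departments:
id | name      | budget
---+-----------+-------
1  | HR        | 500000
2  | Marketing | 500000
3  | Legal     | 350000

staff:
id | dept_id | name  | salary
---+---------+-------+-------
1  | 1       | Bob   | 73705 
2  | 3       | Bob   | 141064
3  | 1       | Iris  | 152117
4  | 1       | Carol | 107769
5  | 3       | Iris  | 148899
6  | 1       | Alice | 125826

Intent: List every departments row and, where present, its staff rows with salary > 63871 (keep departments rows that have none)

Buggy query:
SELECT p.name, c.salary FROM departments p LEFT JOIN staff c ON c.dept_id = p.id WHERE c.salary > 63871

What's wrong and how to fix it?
Bug: A WHERE condition on the right-hand table after LEFT JOIN drops unmatched parents

Fix: Move the right-table condition into the ON clause so unmatched parents are kept

Corrected query:
SELECT p.name, c.salary FROM departments p LEFT JOIN staff c ON c.dept_id = p.id AND c.salary > 63871

Result:
name      | salary
----------+-------
HR        | 73705 
HR        | 107769
HR        | 125826
HR        | 152117
Marketing | NULL  
Legal     | 141064
Legal     | 148899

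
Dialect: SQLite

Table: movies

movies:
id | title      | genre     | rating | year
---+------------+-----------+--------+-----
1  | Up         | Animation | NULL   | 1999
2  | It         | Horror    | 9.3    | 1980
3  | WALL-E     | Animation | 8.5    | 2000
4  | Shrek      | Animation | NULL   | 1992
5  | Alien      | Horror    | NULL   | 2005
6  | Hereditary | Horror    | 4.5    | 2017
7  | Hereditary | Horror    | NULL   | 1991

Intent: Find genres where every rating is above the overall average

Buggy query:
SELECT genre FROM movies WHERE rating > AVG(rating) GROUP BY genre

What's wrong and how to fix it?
Bug: WHERE evaluates per row before aggregation, so AVG() is unavailable

Fix: Compute the overall average in a scalar subquery and compare each group's MIN against it in HAVING

Corrected query:
SELECT genre FROM movies GROUP BY genre HAVING MIN(rating) > (SELECT AVG(rating) FROM movies)

Result:
genre    
---------
Animation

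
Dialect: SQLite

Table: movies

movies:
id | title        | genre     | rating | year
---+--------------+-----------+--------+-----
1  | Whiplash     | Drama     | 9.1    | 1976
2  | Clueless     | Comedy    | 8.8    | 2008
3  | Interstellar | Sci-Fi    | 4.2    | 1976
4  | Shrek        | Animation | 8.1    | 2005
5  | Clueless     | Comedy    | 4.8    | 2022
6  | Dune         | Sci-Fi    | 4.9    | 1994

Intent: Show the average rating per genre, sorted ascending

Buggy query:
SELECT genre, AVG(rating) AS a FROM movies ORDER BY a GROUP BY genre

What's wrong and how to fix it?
Bug: GROUP BY must precede ORDER BY

Fix: Move ORDER BY to the end, after GROUP BY

Corrected query:
SELECT genre, AVG(rating) AS a FROM movies GROUP BY genre ORDER BY a

Result:
genre     | a   
----------+-----
Sci-Fi    | 4.55
Comedy    | 6.8 
Animation | 8.1 
Drama     | 9.1 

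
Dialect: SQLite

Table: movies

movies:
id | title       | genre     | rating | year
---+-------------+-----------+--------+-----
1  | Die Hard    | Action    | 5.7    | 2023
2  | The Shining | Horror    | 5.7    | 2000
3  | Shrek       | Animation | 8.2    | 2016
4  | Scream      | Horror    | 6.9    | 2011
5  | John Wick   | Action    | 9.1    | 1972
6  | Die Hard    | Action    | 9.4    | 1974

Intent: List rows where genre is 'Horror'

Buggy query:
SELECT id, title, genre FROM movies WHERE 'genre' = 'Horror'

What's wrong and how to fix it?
Bug: Single quotes denote string literals in SQL; the column name is being compared as a constant string

Fix: Remove the quotes around the column name (or use double quotes for an identifier)

Corrected query:
SELECT id, title, genre FROM movies WHERE genre = 'Horror'

Result:
id | title       | genre 
---+-------------+-------
2  | The Shining | Horror
4  | Scream      | Horror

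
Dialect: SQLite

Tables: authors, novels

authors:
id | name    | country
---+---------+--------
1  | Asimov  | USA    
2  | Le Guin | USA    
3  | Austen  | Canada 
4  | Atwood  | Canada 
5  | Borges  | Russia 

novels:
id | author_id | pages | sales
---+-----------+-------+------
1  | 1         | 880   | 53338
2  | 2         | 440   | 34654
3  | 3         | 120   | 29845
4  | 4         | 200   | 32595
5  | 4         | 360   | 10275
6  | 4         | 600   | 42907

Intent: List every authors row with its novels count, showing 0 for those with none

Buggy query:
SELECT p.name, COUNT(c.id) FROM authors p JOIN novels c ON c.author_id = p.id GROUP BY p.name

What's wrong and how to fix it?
Bug: INNER JOIN drops authors rows that have no matching novels rows

Fix: Switch to LEFT JOIN to retain unmatched parent rows

Corrected query:
SELECT p.name, COUNT(c.id) FROM authors p LEFT JOIN novels c ON c.author_id = p.id GROUP BY p.name

Result:
name    | COUNT(c.id)
--------+------------
Asimov  | 1          
Atwood  | 3          
Austen  | 1          
Borges  | 0          
Le Guin | 1          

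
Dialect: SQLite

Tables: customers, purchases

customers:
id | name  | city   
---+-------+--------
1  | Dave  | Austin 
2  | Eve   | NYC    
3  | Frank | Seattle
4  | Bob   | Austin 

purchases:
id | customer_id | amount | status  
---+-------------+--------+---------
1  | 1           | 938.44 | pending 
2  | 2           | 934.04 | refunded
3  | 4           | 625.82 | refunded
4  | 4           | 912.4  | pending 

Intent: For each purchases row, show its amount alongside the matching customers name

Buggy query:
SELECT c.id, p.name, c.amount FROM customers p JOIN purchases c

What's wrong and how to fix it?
Bug: Missing join condition: each purchases row is matched to all customers rows instead of just its own

Fix: Specify the join condition linking the foreign key to the parent id

Corrected query:
SELECT c.id, p.name, c.amount FROM customers p JOIN purchases c ON c.customer_id = p.id

Result:
id | name | amount
---+------+-------
1  | Dave | 938.44
2  | Eve  | 934.04
3  | Bob  | 625.82
4  | Bob  | 912.4 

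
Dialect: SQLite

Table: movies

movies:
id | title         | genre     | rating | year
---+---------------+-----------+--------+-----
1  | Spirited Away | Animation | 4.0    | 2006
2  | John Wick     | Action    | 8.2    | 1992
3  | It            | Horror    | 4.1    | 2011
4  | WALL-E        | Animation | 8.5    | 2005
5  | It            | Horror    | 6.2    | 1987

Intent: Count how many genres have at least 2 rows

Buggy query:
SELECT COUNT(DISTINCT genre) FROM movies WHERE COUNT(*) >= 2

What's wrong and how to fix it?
Bug: WHERE filters individual rows, not groups, so a group-level COUNT is invalid there

Fix: Group first with HAVING COUNT(*) >= 2, then COUNT the resulting groups

Corrected query:
SELECT COUNT(*) FROM (SELECT genre FROM movies GROUP BY genre HAVING COUNT(*) >= 2)

Result:
COUNT(*)
--------
2       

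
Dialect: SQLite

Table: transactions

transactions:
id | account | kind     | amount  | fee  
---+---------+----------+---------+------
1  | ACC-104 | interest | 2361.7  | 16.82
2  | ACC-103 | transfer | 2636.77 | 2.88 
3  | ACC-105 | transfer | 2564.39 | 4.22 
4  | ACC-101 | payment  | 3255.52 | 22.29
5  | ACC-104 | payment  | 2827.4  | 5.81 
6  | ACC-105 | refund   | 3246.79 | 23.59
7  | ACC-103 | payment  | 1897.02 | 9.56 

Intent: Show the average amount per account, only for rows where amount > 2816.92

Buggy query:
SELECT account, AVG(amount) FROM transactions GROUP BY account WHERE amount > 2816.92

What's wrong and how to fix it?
Bug: Row-level WHERE must come before GROUP BY in the clause order

Fix: Place WHERE between FROM and GROUP BY

Corrected query:
SELECT account, AVG(amount) FROM transactions WHERE amount > 2816.92 GROUP BY account

Result:
account | AVG(amount)
--------+------------
ACC-101 | 3255.52    
ACC-104 | 2827.4     
ACC-105 | 3246.79    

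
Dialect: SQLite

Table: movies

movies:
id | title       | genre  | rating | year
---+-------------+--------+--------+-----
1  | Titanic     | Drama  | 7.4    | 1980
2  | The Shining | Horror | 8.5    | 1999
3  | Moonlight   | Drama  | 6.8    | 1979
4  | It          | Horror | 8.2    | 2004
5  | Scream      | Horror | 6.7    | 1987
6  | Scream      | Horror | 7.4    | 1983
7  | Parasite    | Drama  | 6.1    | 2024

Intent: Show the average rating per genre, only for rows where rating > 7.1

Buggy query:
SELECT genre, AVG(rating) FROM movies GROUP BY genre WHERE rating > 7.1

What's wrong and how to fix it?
Bug: Row-level WHERE must come before GROUP BY in the clause order

Fix: Move the WHERE clause before GROUP BY

Corrected query:
SELECT genre, AVG(rating) FROM movies WHERE rating > 7.1 GROUP BY genre

Result:
genre  | AVG(rating)
-------+------------
Drama  | 7.4        
Horror | 8.033333   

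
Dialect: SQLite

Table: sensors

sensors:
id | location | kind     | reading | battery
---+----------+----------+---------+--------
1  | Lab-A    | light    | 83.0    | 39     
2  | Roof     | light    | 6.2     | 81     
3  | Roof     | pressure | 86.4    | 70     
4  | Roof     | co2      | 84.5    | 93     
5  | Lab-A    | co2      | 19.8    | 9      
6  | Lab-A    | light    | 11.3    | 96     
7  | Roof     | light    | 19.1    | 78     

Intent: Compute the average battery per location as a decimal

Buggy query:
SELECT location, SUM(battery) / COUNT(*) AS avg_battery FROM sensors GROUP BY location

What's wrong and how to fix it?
Bug: Both operands are integers, so '/' performs integer division and truncates

Fix: Cast one side to REAL so the division keeps the fractional part

Corrected query:
SELECT location, SUM(battery) * 1.0 / COUNT(*) AS avg_battery FROM sensors GROUP BY location

Result:
location | avg_battery
---------+------------
Lab-A    | 48         
Roof     | 80.5       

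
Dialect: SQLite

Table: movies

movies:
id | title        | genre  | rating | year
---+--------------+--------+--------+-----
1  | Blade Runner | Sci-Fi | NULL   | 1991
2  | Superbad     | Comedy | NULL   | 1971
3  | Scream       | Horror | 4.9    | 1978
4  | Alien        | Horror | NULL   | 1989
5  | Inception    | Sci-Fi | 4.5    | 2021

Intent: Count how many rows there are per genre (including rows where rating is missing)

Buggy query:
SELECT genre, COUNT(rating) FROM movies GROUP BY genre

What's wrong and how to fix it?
Bug: COUNT(column) counts non-NULL values only; rows with NULL rating aren't counted

Fix: Use COUNT(*) to count all rows regardless of NULL

Corrected query:
SELECT genre, COUNT(*) FROM movies GROUP BY genre

Result:
genre  | COUNT(*)
-------+---------
Comedy | 1       
Horror | 2       
Sci-Fi | 2       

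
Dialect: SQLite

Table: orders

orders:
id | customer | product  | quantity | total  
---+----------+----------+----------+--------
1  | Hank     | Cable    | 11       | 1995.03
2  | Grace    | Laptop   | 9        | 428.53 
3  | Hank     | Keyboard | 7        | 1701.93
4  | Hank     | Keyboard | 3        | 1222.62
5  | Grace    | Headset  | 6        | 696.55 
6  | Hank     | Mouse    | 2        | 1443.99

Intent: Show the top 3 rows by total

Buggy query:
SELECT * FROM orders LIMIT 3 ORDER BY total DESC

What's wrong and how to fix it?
Bug: LIMIT must come after ORDER BY

Fix: Swap the clauses: ORDER BY first, then LIMIT

Corrected query:
SELECT * FROM orders ORDER BY total DESC LIMIT 3

Result:
id | customer | product  | quantity | total  
---+----------+----------+----------+--------
1  | Hank     | Cable    | 11       | 1995.03
3  | Hank     | Keyboard | 7        | 1701.93
6  | Hank     | Mouse    | 2        | 1443.99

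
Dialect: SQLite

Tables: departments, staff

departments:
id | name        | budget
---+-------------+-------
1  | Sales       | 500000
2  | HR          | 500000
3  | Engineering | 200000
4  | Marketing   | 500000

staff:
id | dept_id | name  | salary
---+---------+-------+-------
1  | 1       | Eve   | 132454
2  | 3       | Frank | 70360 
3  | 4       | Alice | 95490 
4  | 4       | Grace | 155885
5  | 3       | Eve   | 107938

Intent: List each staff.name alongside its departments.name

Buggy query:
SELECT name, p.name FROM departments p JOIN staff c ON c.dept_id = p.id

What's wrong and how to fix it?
Bug: 'name' exists in both joined tables, so the database can't tell which one is meant

Fix: Prefix ambiguous columns with the table alias

Corrected query:
SELECT c.name, p.name FROM departments p JOIN staff c ON c.dept_id = p.id

Result:
name  | name       
------+------------
Eve   | Sales      
Frank | Engineering
Alice | Marketing  
Grace | Marketing  
Eve   | Engineering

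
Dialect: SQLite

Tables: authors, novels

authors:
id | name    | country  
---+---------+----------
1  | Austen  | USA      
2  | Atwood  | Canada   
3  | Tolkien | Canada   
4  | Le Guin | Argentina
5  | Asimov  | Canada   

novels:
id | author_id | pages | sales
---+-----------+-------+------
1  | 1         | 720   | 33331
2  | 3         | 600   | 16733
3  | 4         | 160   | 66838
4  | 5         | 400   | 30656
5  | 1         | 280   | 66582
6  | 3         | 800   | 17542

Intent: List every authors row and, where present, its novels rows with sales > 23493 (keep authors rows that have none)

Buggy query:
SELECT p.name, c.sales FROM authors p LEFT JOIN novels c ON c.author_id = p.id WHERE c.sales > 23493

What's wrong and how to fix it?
Bug: A WHERE condition on the right-hand table after LEFT JOIN drops unmatched parents

Fix: Move the right-table condition into the ON clause so unmatched parents are kept

Corrected query:
SELECT p.name, c.sales FROM authors p LEFT JOIN novels c ON c.author_id = p.id AND c.sales > 23493

Result:
name    | sales
--------+------
Austen  | 33331
Austen  | 66582
Atwood  | NULL 
Tolkien | NULL 
Le Guin | 66838
Asimov  | 30656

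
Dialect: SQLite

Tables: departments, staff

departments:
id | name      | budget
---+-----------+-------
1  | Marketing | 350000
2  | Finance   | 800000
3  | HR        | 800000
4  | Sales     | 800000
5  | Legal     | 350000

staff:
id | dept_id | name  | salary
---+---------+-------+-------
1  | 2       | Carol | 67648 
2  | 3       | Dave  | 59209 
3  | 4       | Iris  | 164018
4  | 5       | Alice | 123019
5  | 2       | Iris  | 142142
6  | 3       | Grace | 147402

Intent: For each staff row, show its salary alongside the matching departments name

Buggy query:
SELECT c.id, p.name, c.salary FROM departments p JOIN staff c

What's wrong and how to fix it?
Bug: Missing join condition: each staff row is matched to all departments rows instead of just its own

Fix: Specify the join condition linking the foreign key to the parent id

Corrected query:
SELECT c.id, p.name, c.salary FROM departments p JOIN staff c ON c.dept_id = p.id

Result:
id | name    | salary
---+---------+-------
1  | Finance | 67648 
2  | HR      | 59209 
3  | Sales   | 164018
4  | Legal   | 123019
5  | Finance | 142142
6  | HR      | 147402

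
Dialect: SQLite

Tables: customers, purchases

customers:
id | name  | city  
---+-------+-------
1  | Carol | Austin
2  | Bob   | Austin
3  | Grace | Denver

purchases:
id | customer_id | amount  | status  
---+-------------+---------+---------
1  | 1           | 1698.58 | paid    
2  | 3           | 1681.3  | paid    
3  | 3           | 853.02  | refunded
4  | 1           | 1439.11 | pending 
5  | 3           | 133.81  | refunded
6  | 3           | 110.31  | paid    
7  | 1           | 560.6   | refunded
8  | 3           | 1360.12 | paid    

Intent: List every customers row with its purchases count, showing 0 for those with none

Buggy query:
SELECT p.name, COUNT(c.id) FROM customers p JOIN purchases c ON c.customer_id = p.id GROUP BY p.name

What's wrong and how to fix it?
Bug: INNER JOIN drops customers rows that have no matching purchases rows

Fix: Switch to LEFT JOIN to retain unmatched parent rows

Corrected query:
SELECT p.name, COUNT(c.id) FROM customers p LEFT JOIN purchases c ON c.customer_id = p.id GROUP BY p.name

Result:
name  | COUNT(c.id)
------+------------
Bob   | 0          
Carol | 3          
Grace | 5          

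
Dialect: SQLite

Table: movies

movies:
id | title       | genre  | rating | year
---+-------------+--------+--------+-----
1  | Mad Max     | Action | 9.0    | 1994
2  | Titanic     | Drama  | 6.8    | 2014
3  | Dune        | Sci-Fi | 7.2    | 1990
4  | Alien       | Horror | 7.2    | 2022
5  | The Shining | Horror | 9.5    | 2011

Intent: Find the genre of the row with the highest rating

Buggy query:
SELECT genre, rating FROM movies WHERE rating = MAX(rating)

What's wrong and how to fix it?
Bug: WHERE is evaluated per row; an aggregate over the whole table isn't defined there

Fix: Use a subquery: WHERE rating = (SELECT MAX(rating) FROM movies)

Corrected query:
SELECT genre, rating FROM movies WHERE rating = (SELECT MAX(rating) FROM movies)

Result:
genre  | rating
-------+-------
Horror | 9.5   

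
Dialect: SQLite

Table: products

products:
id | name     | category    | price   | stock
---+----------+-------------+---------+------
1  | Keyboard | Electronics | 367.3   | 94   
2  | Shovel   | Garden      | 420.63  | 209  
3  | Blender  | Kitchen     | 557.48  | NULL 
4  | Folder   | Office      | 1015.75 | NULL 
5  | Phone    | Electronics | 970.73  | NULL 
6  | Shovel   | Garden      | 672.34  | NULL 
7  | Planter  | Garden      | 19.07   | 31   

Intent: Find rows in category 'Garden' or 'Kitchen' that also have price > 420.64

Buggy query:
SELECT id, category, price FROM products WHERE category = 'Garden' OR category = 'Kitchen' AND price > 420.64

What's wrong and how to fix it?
Bug: AND binds tighter than OR, so this parses as category = 'Garden' OR (category = 'Kitchen' AND price > 420.64)

Fix: Add parentheses around the OR so the AND applies to both alternatives

Corrected query:
SELECT id, category, price FROM products WHERE (category = 'Garden' OR category = 'Kitchen') AND price > 420.64

Result:
id | category | price 
---+----------+-------
3  | Kitchen  | 557.48
6  | Garden   | 672.34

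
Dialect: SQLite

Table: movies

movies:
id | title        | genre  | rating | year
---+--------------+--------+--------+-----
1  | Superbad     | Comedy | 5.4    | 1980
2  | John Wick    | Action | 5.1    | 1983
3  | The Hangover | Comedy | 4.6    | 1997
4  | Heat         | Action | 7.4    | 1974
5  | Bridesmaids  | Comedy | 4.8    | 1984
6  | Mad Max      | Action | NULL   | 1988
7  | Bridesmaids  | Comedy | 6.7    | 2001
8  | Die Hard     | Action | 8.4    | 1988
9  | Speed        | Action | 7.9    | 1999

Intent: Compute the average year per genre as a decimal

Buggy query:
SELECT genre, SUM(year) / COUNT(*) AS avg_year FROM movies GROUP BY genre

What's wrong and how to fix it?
Bug: Both operands are integers, so '/' performs integer division and truncates

Fix: Multiply by 1.0 (or CAST to REAL) to force floating-point division

Corrected query:
SELECT genre, SUM(year) * 1.0 / COUNT(*) AS avg_year FROM movies GROUP BY genre

Result:
genre  | avg_year
-------+---------
Action | 1986.4  
Comedy | 1990.5  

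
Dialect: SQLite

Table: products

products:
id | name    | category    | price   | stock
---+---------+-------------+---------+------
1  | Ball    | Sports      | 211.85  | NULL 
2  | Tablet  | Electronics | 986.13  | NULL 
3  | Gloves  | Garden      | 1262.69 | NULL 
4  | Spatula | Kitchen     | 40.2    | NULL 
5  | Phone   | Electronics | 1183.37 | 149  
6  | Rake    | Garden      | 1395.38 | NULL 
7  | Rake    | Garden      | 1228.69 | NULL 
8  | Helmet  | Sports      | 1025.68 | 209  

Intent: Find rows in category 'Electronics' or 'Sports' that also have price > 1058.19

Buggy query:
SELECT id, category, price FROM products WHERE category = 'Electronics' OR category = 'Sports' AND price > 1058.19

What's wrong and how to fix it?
Bug: Without parentheses, AND is evaluated before OR, so the price filter only applies to the 'Sports' branch

Fix: Group the OR with parentheses (or use IN), then AND the threshold

Corrected query:
SELECT id, category, price FROM products WHERE (category = 'Electronics' OR category = 'Sports') AND price > 1058.19

Result:
id | category    | price  
---+-------------+--------
5  | Electronics | 1183.37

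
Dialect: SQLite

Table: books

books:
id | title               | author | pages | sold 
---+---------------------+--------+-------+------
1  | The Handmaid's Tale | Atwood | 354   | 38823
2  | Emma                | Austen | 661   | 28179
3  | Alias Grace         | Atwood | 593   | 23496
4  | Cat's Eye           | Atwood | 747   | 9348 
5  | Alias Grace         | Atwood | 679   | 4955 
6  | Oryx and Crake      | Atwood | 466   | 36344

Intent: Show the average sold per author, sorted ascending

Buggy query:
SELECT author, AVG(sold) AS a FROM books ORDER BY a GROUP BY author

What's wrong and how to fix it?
Bug: GROUP BY must precede ORDER BY

Fix: Reorder: SELECT … FROM … GROUP BY … ORDER BY …

Corrected query:
SELECT author, AVG(sold) AS a FROM books GROUP BY author ORDER BY a

Result:
author | a      
-------+--------
Atwood | 22593.2
Austen | 28179  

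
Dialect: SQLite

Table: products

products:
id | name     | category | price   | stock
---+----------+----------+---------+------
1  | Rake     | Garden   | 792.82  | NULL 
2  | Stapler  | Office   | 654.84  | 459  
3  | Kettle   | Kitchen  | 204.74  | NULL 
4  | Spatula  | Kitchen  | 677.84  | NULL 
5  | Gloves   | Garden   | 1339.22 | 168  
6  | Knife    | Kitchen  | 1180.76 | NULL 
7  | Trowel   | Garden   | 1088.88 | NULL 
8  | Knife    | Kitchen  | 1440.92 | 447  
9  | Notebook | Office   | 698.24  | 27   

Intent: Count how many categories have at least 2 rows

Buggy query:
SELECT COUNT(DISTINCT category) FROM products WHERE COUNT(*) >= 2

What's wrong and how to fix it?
Bug: COUNT(*) cannot appear in WHERE; the per-group count doesn't exist yet

Fix: Group first with HAVING COUNT(*) >= 2, then COUNT the resulting groups

Corrected query:
SELECT COUNT(*) FROM (SELECT category FROM products GROUP BY category HAVING COUNT(*) >= 2)

Result:
COUNT(*)
--------
3       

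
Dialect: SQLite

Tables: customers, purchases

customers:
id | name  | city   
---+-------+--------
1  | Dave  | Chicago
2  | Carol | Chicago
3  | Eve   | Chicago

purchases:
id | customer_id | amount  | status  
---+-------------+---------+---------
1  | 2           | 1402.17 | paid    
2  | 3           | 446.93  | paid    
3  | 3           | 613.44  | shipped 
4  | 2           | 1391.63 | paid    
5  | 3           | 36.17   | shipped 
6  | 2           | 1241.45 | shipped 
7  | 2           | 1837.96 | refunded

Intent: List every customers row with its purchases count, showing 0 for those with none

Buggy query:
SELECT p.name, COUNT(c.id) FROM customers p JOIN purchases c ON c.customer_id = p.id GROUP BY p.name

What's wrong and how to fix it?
Bug: An inner join excludes parents with zero children

Fix: Use LEFT JOIN so parents without children still appear (COUNT(c.id) gives 0)

Corrected query:
SELECT p.name, COUNT(c.id) FROM customers p LEFT JOIN purchases c ON c.customer_id = p.id GROUP BY p.name

Result:
name  | COUNT(c.id)
------+------------
Carol | 4          
Dave  | 0          
Eve   | 3          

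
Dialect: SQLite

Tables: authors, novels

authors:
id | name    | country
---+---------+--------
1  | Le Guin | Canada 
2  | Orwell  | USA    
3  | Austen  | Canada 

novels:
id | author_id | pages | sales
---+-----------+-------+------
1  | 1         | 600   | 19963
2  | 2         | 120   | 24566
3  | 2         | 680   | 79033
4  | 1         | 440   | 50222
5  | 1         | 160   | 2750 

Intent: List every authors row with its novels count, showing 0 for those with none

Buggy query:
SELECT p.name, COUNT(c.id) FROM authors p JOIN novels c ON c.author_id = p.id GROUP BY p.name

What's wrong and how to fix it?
Bug: INNER JOIN drops authors rows that have no matching novels rows

Fix: Switch to LEFT JOIN to retain unmatched parent rows

Corrected query:
SELECT p.name, COUNT(c.id) FROM authors p LEFT JOIN novels c ON c.author_id = p.id GROUP BY p.name

Result:
name    | COUNT(c.id)
--------+------------
Austen  | 0          
Le Guin | 3          
Orwell  | 2          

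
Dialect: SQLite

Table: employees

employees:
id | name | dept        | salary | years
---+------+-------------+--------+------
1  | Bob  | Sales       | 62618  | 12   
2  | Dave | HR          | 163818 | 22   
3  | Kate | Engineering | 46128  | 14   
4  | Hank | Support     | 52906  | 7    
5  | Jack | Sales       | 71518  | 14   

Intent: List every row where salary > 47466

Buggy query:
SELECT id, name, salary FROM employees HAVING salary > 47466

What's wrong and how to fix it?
Bug: HAVING filters the output of aggregation, but this query has no GROUP BY and no aggregate functions, so SQLite rejects it (HAVING clause on a non-aggregate query); the condition here is per row

Fix: Replace HAVING with WHERE since the condition applies to individual rows

Corrected query:
SELECT id, name, salary FROM employees WHERE salary > 47466

Result:
id | name | salary
---+------+-------
1  | Bob  | 62618 
2  | Dave | 163818
4  | Hank | 52906 
5  | Jack | 71518 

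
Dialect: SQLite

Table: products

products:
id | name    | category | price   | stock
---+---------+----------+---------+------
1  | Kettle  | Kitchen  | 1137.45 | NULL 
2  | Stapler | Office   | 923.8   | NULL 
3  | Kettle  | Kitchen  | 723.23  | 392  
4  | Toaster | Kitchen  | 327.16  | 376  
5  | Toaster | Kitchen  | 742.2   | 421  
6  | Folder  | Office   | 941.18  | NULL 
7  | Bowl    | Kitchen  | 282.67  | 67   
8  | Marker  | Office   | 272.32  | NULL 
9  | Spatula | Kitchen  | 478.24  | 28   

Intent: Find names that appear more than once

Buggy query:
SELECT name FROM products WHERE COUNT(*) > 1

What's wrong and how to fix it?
Bug: COUNT(*) is an aggregate and cannot be used in WHERE

Fix: Group first, then use HAVING for the count condition

Corrected query:
SELECT name FROM products GROUP BY name HAVING COUNT(*) > 1

Result:
name   
-------
Kettle 
Toaster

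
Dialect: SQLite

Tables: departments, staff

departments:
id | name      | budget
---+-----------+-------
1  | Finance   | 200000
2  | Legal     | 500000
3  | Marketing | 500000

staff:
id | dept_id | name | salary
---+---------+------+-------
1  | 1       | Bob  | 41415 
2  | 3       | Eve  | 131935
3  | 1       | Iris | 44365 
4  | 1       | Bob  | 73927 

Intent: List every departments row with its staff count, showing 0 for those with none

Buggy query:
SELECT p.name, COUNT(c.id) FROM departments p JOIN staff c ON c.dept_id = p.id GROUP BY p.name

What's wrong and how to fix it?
Bug: INNER JOIN drops departments rows that have no matching staff rows

Fix: Switch to LEFT JOIN to retain unmatched parent rows

Corrected query:
SELECT p.name, COUNT(c.id) FROM departments p LEFT JOIN staff c ON c.dept_id = p.id GROUP BY p.name

Result:
name      | COUNT(c.id)
----------+------------
Finance   | 3          
Legal     | 0          
Marketing | 1          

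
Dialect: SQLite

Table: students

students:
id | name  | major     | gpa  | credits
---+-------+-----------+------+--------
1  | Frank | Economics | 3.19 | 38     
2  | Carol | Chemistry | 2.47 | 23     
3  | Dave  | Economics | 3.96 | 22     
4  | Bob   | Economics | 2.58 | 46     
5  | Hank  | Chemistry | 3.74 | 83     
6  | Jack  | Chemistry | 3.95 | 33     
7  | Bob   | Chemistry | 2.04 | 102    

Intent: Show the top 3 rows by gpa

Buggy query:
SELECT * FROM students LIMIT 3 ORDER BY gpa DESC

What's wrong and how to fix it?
Bug: ORDER BY cannot follow LIMIT; LIMIT is the final clause

Fix: Sort with ORDER BY, then apply LIMIT

Corrected query:
SELECT * FROM students ORDER BY gpa DESC LIMIT 3

Result:
id | name | major     | gpa  | credits
---+------+-----------+------+--------
3  | Dave | Economics | 3.96 | 22     
6  | Jack | Chemistry | 3.95 | 33     
5  | Hank | Chemistry | 3.74 | 83     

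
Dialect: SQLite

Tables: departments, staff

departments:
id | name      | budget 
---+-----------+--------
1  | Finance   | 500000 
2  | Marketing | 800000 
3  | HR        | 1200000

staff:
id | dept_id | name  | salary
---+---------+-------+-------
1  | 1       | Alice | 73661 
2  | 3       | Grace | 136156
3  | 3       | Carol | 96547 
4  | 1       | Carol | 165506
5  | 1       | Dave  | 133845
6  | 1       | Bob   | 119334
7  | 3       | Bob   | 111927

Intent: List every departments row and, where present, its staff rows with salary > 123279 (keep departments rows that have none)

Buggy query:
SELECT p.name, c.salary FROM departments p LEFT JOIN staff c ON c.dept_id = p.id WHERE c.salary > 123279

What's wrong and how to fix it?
Bug: Filtering c.salary in WHERE discards the NULL rows produced by LEFT JOIN, turning it into an inner join

Fix: Move the right-table condition into the ON clause so unmatched parents are kept

Corrected query:
SELECT p.name, c.salary FROM departments p LEFT JOIN staff c ON c.dept_id = p.id AND c.salary > 123279

Result:
name      | salary
----------+-------
Finance   | 133845
Finance   | 165506
Marketing | NULL  
HR        | 136156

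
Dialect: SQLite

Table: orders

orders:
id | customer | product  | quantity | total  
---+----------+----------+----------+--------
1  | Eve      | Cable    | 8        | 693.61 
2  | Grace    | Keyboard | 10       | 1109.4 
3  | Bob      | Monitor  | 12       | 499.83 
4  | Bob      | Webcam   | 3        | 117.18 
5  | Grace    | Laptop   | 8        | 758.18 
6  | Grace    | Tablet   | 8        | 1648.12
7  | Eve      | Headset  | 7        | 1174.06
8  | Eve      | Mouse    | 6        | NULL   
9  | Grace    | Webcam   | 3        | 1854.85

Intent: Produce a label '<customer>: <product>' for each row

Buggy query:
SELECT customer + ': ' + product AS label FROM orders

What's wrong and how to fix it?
Bug: '+' is numeric addition; on text columns SQLite converts them to 0 instead of concatenating

Fix: Replace + with || to concatenate text

Corrected query:
SELECT customer || ': ' || product AS label FROM orders

Result:
label          
---------------
Eve: Cable     
Grace: Keyboard
Bob: Monitor   
Bob: Webcam    
Grace: Laptop  
Grace: Tablet  
Eve: Headset   
Eve: Mouse     
Grace: Webcam  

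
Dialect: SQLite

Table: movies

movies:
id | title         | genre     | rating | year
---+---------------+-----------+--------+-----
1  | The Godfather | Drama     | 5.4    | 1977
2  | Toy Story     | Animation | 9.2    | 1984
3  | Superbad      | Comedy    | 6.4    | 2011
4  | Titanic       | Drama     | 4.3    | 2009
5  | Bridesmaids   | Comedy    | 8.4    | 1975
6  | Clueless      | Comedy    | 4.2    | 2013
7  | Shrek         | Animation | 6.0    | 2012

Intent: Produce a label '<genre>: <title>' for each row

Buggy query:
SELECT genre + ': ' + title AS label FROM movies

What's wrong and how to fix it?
Bug: SQLite uses || for string concatenation; + coerces text to numbers (yielding 0)

Fix: Use the || operator for string concatenation

Corrected query:
SELECT genre || ': ' || title AS label FROM movies

Result:
label               
--------------------
Drama: The Godfather
Animation: Toy Story
Comedy: Superbad    
Drama: Titanic      
Comedy: Bridesmaids 
Comedy: Clueless    
Animation: Shrek    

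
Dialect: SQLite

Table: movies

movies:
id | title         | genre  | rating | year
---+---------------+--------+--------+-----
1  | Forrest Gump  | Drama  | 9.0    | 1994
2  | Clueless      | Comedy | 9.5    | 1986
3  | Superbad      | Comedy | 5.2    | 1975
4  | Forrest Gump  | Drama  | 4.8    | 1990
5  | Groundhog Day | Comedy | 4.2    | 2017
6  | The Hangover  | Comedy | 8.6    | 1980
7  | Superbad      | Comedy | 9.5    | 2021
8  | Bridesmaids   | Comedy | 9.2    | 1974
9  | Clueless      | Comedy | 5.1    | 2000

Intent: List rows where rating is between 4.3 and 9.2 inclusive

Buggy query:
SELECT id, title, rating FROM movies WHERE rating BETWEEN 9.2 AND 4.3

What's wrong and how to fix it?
Bug: The bounds are reversed; BETWEEN a AND b requires a <= b to match anything

Fix: Swap the bounds so the smaller value comes first

Corrected query:
SELECT id, title, rating FROM movies WHERE rating BETWEEN 4.3 AND 9.2

Result:
id | title        | rating
---+--------------+-------
1  | Forrest Gump | 9     
3  | Superbad     | 5.2   
4  | Forrest Gump | 4.8   
6  | The Hangover | 8.6   
8  | Bridesmaids  | 9.2   
9  | Clueless     | 5.1   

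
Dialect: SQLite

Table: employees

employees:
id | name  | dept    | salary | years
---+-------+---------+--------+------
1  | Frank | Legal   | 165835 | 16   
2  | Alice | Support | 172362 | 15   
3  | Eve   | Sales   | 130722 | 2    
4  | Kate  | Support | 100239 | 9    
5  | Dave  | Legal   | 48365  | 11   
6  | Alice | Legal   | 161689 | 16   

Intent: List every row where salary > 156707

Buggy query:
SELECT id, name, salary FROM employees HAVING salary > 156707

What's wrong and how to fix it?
Bug: This is a non-aggregate query (no GROUP BY, no aggregates), so in SQLite the HAVING clause is invalid here; a row-level condition belongs in WHERE

Fix: Replace HAVING with WHERE since the condition applies to individual rows

Corrected query:
SELECT id, name, salary FROM employees WHERE salary > 156707

Result:
id | name  | salary
---+-------+-------
1  | Frank | 165835
2  | Alice | 172362
6  | Alice | 161689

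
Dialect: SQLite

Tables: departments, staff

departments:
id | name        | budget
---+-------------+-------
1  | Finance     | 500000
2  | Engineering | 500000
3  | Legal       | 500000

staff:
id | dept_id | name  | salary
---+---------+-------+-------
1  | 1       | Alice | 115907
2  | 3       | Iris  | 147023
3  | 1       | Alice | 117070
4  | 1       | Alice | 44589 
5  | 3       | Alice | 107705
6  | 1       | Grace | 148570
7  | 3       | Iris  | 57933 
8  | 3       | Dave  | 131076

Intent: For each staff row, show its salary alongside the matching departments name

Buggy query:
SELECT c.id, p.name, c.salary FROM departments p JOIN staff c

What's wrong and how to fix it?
Bug: JOIN with no ON clause produces a cartesian product; every staff row pairs with every departments row

Fix: Specify the join condition linking the foreign key to the parent id

Corrected query:
SELECT c.id, p.name, c.salary FROM departments p JOIN staff c ON c.dept_id = p.id

Result:
id | name    | salary
---+---------+-------
1  | Finance | 115907
2  | Legal   | 147023
3  | Finance | 117070
4  | Finance | 44589 
5  | Legal   | 107705
6  | Finance | 148570
7  | Legal   | 57933 
8  | Legal   | 131076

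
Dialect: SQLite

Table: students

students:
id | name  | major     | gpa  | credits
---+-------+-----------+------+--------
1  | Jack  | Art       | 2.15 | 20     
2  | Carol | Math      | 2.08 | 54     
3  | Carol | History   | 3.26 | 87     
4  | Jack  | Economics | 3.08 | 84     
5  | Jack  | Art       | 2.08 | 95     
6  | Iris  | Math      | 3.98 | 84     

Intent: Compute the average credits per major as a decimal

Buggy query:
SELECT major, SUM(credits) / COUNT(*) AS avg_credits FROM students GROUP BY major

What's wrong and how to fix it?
Bug: Both operands are integers, so '/' performs integer division and truncates

Fix: Multiply by 1.0 (or CAST to REAL) to force floating-point division

Corrected query:
SELECT major, SUM(credits) * 1.0 / COUNT(*) AS avg_credits FROM students GROUP BY major

Result:
major     | avg_credits
----------+------------
Art       | 57.5       
Economics | 84         
History   | 87         
Math      | 69         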